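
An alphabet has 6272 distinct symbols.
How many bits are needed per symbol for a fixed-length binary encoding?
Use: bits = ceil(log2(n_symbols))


log2(6272) = 12.6147
Bracket: 2^12 = 4096 < 6272 <= 2^13 = 8192
So ceil(log2(6272)) = 13

bits = ceil(log2(6272)) = ceil(12.6147) = 13 bits


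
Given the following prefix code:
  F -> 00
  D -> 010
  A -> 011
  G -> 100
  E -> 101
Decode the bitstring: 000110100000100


Decoding step by step:
Bits 00 -> F
Bits 011 -> A
Bits 010 -> D
Bits 00 -> F
Bits 00 -> F
Bits 100 -> G


Decoded message: FADFFG


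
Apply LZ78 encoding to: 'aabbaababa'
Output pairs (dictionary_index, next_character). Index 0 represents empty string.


LZ78 encoding steps:
Dictionary: {0: ''}
Step 1: w='' (idx 0), next='a' -> output (0, 'a'), add 'a' as idx 1
Step 2: w='a' (idx 1), next='b' -> output (1, 'b'), add 'ab' as idx 2
Step 3: w='' (idx 0), next='b' -> output (0, 'b'), add 'b' as idx 3
Step 4: w='a' (idx 1), next='a' -> output (1, 'a'), add 'aa' as idx 4
Step 5: w='b' (idx 3), next='a' -> output (3, 'a'), add 'ba' as idx 5
Step 6: w='ba' (idx 5), end of input -> output (5, '')


Encoded: [(0, 'a'), (1, 'b'), (0, 'b'), (1, 'a'), (3, 'a'), (5, '')]


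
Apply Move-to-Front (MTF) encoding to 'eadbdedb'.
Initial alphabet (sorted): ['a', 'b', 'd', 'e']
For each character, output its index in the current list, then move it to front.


MTF encoding:
'e': index 3 in ['a', 'b', 'd', 'e'] -> ['e', 'a', 'b', 'd']
'a': index 1 in ['e', 'a', 'b', 'd'] -> ['a', 'e', 'b', 'd']
'd': index 3 in ['a', 'e', 'b', 'd'] -> ['d', 'a', 'e', 'b']
'b': index 3 in ['d', 'a', 'e', 'b'] -> ['b', 'd', 'a', 'e']
'd': index 1 in ['b', 'd', 'a', 'e'] -> ['d', 'b', 'a', 'e']
'e': index 3 in ['d', 'b', 'a', 'e'] -> ['e', 'd', 'b', 'a']
'd': index 1 in ['e', 'd', 'b', 'a'] -> ['d', 'e', 'b', 'a']
'b': index 2 in ['d', 'e', 'b', 'a'] -> ['b', 'd', 'e', 'a']


Output: [3, 1, 3, 3, 1, 3, 1, 2]


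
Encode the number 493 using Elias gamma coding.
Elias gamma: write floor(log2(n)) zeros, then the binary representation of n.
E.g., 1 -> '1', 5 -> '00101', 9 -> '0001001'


num_bits = floor(log2(493)) + 1 = 9
leading_zeros = num_bits - 1 = 8
binary(493) = 111101101

Elias gamma(493) = '00000000' + '111101101' = 00000000111101101 (17 bits)


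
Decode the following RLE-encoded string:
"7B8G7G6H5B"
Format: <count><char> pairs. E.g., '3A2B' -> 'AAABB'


Expanding each <count><char> pair:
  7B -> 'BBBBBBB'
  8G -> 'GGGGGGGG'
  7G -> 'GGGGGGG'
  6H -> 'HHHHHH'
  5B -> 'BBBBB'

Decoded = BBBBBBBGGGGGGGGGGGGGGGHHHHHHBBBBB


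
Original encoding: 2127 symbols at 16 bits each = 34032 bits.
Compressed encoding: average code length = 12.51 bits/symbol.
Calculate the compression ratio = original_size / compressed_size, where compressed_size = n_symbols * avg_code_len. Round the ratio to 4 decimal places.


original_size = n_symbols * orig_bits = 2127 * 16 = 34032 bits
compressed_size = n_symbols * avg_code_len = 2127 * 12.51 = 26608.77 bits
ratio = original_size / compressed_size = 34032 / 26608.77 = 1.279

Compression ratio = 1.279


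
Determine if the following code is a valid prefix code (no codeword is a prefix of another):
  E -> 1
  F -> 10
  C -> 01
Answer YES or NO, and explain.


Checking each pair (does one codeword prefix another?):
  E='1' vs F='10': prefix -- VIOLATION

NO -- this is NOT a valid prefix code. E (1) is a prefix of F (10).


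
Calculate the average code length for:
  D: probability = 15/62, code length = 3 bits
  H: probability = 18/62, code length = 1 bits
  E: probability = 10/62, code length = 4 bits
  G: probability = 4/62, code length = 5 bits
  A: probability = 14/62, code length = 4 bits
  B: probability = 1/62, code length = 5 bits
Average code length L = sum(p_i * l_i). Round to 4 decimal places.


Weighted contributions p_i * l_i:
  D: (15/62) * 3 = 45/62
  H: (18/62) * 1 = 18/62
  E: (10/62) * 4 = 40/62
  G: (4/62) * 5 = 20/62
  A: (14/62) * 4 = 56/62
  B: (1/62) * 5 = 5/62
Sum = (45 + 18 + 40 + 20 + 56 + 5)/62 = 184/62

L = 184/62 = 2.9677 bits/symbol


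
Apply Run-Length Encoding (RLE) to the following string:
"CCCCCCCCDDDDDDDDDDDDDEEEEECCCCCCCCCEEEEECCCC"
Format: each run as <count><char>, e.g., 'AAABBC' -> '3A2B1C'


Scanning runs left to right:
  i=0: run of 'C' x 8 -> '8C'
  i=8: run of 'D' x 13 -> '13D'
  i=21: run of 'E' x 5 -> '5E'
  i=26: run of 'C' x 9 -> '9C'
  i=35: run of 'E' x 5 -> '5E'
  i=40: run of 'C' x 4 -> '4C'

RLE = 8C13D5E9C5E4C


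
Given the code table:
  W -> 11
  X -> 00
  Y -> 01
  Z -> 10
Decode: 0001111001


Decoding:
00 -> X
01 -> Y
11 -> W
10 -> Z
01 -> Y


Result: XYWZY


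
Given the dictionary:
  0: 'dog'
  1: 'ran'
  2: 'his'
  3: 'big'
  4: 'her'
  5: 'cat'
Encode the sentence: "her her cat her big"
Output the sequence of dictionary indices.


Look up each word in the dictionary:
  'her' -> 4
  'her' -> 4
  'cat' -> 5
  'her' -> 4
  'big' -> 3

Encoded: [4, 4, 5, 4, 3]


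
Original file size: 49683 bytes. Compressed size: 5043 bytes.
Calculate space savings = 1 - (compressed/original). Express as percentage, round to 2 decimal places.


ratio = compressed/original = 5043/49683 = 0.101504
savings = 1 - ratio = 1 - 0.101504 = 0.898496
as a percentage: 0.898496 * 100 = 89.85%

Space savings = 1 - 5043/49683 = 89.85%


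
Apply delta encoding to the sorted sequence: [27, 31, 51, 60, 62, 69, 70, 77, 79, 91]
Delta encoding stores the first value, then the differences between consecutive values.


First value: 27
Deltas:
  31 - 27 = 4
  51 - 31 = 20
  60 - 51 = 9
  62 - 60 = 2
  69 - 62 = 7
  70 - 69 = 1
  77 - 70 = 7
  79 - 77 = 2
  91 - 79 = 12


Delta encoded: [27, 4, 20, 9, 2, 7, 1, 7, 2, 12]


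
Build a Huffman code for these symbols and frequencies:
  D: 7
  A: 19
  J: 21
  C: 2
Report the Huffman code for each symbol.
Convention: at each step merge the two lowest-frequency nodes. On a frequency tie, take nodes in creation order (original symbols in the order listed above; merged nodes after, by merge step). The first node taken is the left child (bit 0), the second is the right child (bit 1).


Huffman tree construction:
Step 1: Merge C(2) + D(7) = 9
Step 2: Merge (C+D)(9) + A(19) = 28
Step 3: Merge J(21) + ((C+D)+A)(28) = 49
Read each symbol's code off the tree from the root (left child = 0, right child = 1).

Codes:
  D: 101 (length 3)
  A: 11 (length 2)
  J: 0 (length 1)
  C: 100 (length 3)
Average code length: 86/49 = 1.7551 bits/symbol


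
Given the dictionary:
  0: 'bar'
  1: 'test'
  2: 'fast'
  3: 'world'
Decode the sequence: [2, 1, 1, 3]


Look up each index in the dictionary:
  2 -> 'fast'
  1 -> 'test'
  1 -> 'test'
  3 -> 'world'

Decoded: "fast test test world"


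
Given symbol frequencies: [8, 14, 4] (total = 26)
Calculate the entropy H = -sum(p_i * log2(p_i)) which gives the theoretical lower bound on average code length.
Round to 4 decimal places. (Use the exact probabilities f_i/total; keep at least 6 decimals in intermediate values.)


Per-symbol terms -p_i * log2(p_i) with p_i = f_i/26:
  p = 8/26 = 0.307692: log2(p) = -1.700440, -p*log2(p) = 0.523212
  p = 14/26 = 0.538462: log2(p) = -0.893085, -p*log2(p) = 0.480892
  p = 4/26 = 0.153846: log2(p) = -2.700440, -p*log2(p) = 0.415452
H = 0.523212 + 0.480892 + 0.415452 = 1.419556

H = 1.4196 bits/symbol


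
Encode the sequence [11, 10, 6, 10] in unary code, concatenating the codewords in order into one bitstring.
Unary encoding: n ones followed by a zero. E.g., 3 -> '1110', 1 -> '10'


Encode each number as n ones followed by a terminating 0:
  11 -> 111111111110 (12 bits)
  10 -> 11111111110 (11 bits)
  6 -> 1111110 (7 bits)
  10 -> 11111111110 (11 bits)
Total length = 12 + 11 + 7 + 11 = 41 bits.

Unary([11, 10, 6, 10]) = 11111111111011111111110111111011111111110 (41 bits)


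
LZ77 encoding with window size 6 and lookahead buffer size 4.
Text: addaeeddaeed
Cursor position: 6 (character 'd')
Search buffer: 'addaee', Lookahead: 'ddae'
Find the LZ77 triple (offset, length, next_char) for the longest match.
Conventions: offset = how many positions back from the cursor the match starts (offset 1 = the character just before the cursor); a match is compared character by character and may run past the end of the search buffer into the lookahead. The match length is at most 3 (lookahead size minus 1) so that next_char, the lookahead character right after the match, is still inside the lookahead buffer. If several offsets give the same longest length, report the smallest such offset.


Try each offset into the search buffer:
  offset=1 (pos 5, char 'e'): match length 0
  offset=2 (pos 4, char 'e'): match length 0
  offset=3 (pos 3, char 'a'): match length 0
  offset=4 (pos 2, char 'd'): match length 1
  offset=5 (pos 1, char 'd'): match length 3
  offset=6 (pos 0, char 'a'): match length 0
Longest match has length 3 at offset 5.
next_char = character at position 6 + 3 = 9 -> 'e'

Best match: offset=5, length=3 (matching 'dda' starting at position 1)
LZ77 triple: (5, 3, 'e')


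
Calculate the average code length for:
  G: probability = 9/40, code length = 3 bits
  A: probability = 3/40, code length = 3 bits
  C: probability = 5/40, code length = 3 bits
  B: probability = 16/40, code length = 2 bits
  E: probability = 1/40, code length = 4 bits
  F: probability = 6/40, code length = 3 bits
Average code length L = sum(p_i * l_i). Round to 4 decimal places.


Weighted contributions p_i * l_i:
  G: (9/40) * 3 = 27/40
  A: (3/40) * 3 = 9/40
  C: (5/40) * 3 = 15/40
  B: (16/40) * 2 = 32/40
  E: (1/40) * 4 = 4/40
  F: (6/40) * 3 = 18/40
Sum = (27 + 9 + 15 + 32 + 4 + 18)/40 = 105/40

L = 105/40 = 2.6250 bits/symbol


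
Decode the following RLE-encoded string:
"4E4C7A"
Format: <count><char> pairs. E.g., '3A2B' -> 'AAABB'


Expanding each <count><char> pair:
  4E -> 'EEEE'
  4C -> 'CCCC'
  7A -> 'AAAAAAA'

Decoded = EEEECCCCAAAAAAA


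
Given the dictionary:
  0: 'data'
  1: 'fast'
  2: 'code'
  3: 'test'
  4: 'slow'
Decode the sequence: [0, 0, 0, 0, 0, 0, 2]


Look up each index in the dictionary:
  0 -> 'data'
  0 -> 'data'
  0 -> 'data'
  0 -> 'data'
  0 -> 'data'
  0 -> 'data'
  2 -> 'code'

Decoded: "data data data data data data code"


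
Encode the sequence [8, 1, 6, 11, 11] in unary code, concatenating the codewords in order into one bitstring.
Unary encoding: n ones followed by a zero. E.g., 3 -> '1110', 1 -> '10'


Encode each number as n ones followed by a terminating 0:
  8 -> 111111110 (9 bits)
  1 -> 10 (2 bits)
  6 -> 1111110 (7 bits)
  11 -> 111111111110 (12 bits)
  11 -> 111111111110 (12 bits)
Total length = 9 + 2 + 7 + 12 + 12 = 42 bits.

Unary([8, 1, 6, 11, 11]) = 111111110101111110111111111110111111111110 (42 bits)


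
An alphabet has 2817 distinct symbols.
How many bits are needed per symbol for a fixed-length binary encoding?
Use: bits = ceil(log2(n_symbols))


log2(2817) = 11.4599
Bracket: 2^11 = 2048 < 2817 <= 2^12 = 4096
So ceil(log2(2817)) = 12

bits = ceil(log2(2817)) = ceil(11.4599) = 12 bits


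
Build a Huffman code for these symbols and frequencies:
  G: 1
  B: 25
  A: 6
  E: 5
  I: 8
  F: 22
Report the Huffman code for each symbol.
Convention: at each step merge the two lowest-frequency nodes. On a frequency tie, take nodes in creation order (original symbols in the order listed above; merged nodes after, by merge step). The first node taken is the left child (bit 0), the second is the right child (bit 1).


Huffman tree construction:
Step 1: Merge G(1) + E(5) = 6
Step 2: Merge A(6) + (G+E)(6) = 12
Step 3: Merge I(8) + (A+(G+E))(12) = 20
Step 4: Merge (I+(A+(G+E)))(20) + F(22) = 42
Step 5: Merge B(25) + ((I+(A+(G+E)))+F)(42) = 67
Read each symbol's code off the tree from the root (left child = 0, right child = 1).

Codes:
  G: 10110 (length 5)
  B: 0 (length 1)
  A: 1010 (length 4)
  E: 10111 (length 5)
  I: 100 (length 3)
  F: 11 (length 2)
Average code length: 147/67 = 2.1940 bits/symbol


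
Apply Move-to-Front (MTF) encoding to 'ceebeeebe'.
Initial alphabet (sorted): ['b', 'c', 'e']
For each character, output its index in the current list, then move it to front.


MTF encoding:
'c': index 1 in ['b', 'c', 'e'] -> ['c', 'b', 'e']
'e': index 2 in ['c', 'b', 'e'] -> ['e', 'c', 'b']
'e': index 0 in ['e', 'c', 'b'] -> ['e', 'c', 'b']
'b': index 2 in ['e', 'c', 'b'] -> ['b', 'e', 'c']
'e': index 1 in ['b', 'e', 'c'] -> ['e', 'b', 'c']
'e': index 0 in ['e', 'b', 'c'] -> ['e', 'b', 'c']
'e': index 0 in ['e', 'b', 'c'] -> ['e', 'b', 'c']
'b': index 1 in ['e', 'b', 'c'] -> ['b', 'e', 'c']
'e': index 1 in ['b', 'e', 'c'] -> ['e', 'b', 'c']


Output: [1, 2, 0, 2, 1, 0, 0, 1, 1]


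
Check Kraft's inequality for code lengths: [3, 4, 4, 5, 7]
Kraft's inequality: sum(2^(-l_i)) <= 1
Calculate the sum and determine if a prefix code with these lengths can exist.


Sum = 2^(-3) + 2^(-4) + 2^(-4) + 2^(-5) + 2^(-7)
    = 0.125 + 0.0625 + 0.0625 + 0.03125 + 0.0078125
    = 37/128 = 0.2890625
Since 0.2890625 <= 1, Kraft's inequality IS satisfied.
A prefix code with these lengths CAN exist.

Kraft sum = 0.2890625. Satisfied.


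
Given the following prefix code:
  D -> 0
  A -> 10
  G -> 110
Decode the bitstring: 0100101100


Decoding step by step:
Bits 0 -> D
Bits 10 -> A
Bits 0 -> D
Bits 10 -> A
Bits 110 -> G
Bits 0 -> D


Decoded message: DADAGD


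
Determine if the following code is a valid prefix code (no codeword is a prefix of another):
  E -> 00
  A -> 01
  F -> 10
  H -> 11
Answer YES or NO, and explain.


Checking each pair (does one codeword prefix another?):
  E='00' vs A='01': no prefix
  E='00' vs F='10': no prefix
  E='00' vs H='11': no prefix
  A='01' vs E='00': no prefix
  A='01' vs F='10': no prefix
  A='01' vs H='11': no prefix
  F='10' vs E='00': no prefix
  F='10' vs A='01': no prefix
  F='10' vs H='11': no prefix
  H='11' vs E='00': no prefix
  H='11' vs A='01': no prefix
  H='11' vs F='10': no prefix
No violation found over all pairs.

YES -- this is a valid prefix code. No codeword is a prefix of any other codeword.


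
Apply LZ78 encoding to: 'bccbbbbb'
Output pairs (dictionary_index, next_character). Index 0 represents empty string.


LZ78 encoding steps:
Dictionary: {0: ''}
Step 1: w='' (idx 0), next='b' -> output (0, 'b'), add 'b' as idx 1
Step 2: w='' (idx 0), next='c' -> output (0, 'c'), add 'c' as idx 2
Step 3: w='c' (idx 2), next='b' -> output (2, 'b'), add 'cb' as idx 3
Step 4: w='b' (idx 1), next='b' -> output (1, 'b'), add 'bb' as idx 4
Step 5: w='bb' (idx 4), end of input -> output (4, '')


Encoded: [(0, 'b'), (0, 'c'), (2, 'b'), (1, 'b'), (4, '')]


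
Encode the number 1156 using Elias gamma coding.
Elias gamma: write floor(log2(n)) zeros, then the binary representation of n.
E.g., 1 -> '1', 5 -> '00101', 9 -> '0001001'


num_bits = floor(log2(1156)) + 1 = 11
leading_zeros = num_bits - 1 = 10
binary(1156) = 10010000100

Elias gamma(1156) = '0000000000' + '10010000100' = 000000000010010000100 (21 bits)


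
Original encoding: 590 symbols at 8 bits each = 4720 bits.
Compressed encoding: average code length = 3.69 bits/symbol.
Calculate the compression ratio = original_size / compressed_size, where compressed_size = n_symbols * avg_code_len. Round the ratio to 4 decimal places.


original_size = n_symbols * orig_bits = 590 * 8 = 4720 bits
compressed_size = n_symbols * avg_code_len = 590 * 3.69 = 2177.1 bits
ratio = original_size / compressed_size = 4720 / 2177.1 = 2.168

Compression ratio = 2.168


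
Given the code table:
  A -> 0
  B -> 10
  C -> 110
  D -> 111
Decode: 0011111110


Decoding:
0 -> A
0 -> A
111 -> D
111 -> D
10 -> B


Result: AADDB


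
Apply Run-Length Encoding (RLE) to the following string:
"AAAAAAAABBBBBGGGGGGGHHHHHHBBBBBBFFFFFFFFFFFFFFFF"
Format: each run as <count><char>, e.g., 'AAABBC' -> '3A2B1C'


Scanning runs left to right:
  i=0: run of 'A' x 8 -> '8A'
  i=8: run of 'B' x 5 -> '5B'
  i=13: run of 'G' x 7 -> '7G'
  i=20: run of 'H' x 6 -> '6H'
  i=26: run of 'B' x 6 -> '6B'
  i=32: run of 'F' x 16 -> '16F'

RLE = 8A5B7G6H6B16F


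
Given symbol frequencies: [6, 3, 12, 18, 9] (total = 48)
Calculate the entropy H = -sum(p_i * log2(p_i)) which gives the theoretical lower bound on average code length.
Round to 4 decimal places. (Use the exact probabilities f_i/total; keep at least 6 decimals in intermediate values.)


Per-symbol terms -p_i * log2(p_i) with p_i = f_i/48:
  p = 6/48 = 0.125000: log2(p) = -3.000000, -p*log2(p) = 0.375000
  p = 3/48 = 0.062500: log2(p) = -4.000000, -p*log2(p) = 0.250000
  p = 12/48 = 0.250000: log2(p) = -2.000000, -p*log2(p) = 0.500000
  p = 18/48 = 0.375000: log2(p) = -1.415037, -p*log2(p) = 0.530639
  p = 9/48 = 0.187500: log2(p) = -2.415037, -p*log2(p) = 0.452820
H = 0.375000 + 0.250000 + 0.500000 + 0.530639 + 0.452820 = 2.108459

H = 2.1085 bits/symbol


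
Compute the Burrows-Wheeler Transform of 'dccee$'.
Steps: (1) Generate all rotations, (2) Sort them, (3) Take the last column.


Rotations (sorted):
  0: $dccee -> last char: e
  1: ccee$d -> last char: d
  2: cee$dc -> last char: c
  3: dccee$ -> last char: $
  4: e$dcce -> last char: e
  5: ee$dcc -> last char: c


BWT = edc$ec


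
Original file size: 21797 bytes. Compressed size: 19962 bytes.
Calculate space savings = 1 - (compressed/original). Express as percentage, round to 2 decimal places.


ratio = compressed/original = 19962/21797 = 0.915814
savings = 1 - ratio = 1 - 0.915814 = 0.084186
as a percentage: 0.084186 * 100 = 8.42%

Space savings = 1 - 19962/21797 = 8.42%


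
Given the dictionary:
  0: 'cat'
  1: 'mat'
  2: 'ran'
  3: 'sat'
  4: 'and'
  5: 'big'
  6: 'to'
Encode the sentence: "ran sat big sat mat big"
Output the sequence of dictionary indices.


Look up each word in the dictionary:
  'ran' -> 2
  'sat' -> 3
  'big' -> 5
  'sat' -> 3
  'mat' -> 1
  'big' -> 5

Encoded: [2, 3, 5, 3, 1, 5]


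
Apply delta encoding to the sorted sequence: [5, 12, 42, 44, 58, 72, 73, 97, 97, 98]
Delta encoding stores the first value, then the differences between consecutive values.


First value: 5
Deltas:
  12 - 5 = 7
  42 - 12 = 30
  44 - 42 = 2
  58 - 44 = 14
  72 - 58 = 14
  73 - 72 = 1
  97 - 73 = 24
  97 - 97 = 0
  98 - 97 = 1


Delta encoded: [5, 7, 30, 2, 14, 14, 1, 24, 0, 1]


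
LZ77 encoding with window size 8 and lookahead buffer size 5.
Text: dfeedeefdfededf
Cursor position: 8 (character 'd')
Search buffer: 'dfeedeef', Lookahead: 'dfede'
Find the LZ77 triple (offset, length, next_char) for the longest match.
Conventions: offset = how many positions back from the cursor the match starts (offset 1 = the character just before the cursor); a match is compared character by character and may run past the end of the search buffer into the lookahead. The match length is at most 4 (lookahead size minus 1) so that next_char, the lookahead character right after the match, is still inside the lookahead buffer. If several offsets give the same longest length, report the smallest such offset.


Try each offset into the search buffer:
  offset=1 (pos 7, char 'f'): match length 0
  offset=2 (pos 6, char 'e'): match length 0
  offset=3 (pos 5, char 'e'): match length 0
  offset=4 (pos 4, char 'd'): match length 1
  offset=5 (pos 3, char 'e'): match length 0
  offset=6 (pos 2, char 'e'): match length 0
  offset=7 (pos 1, char 'f'): match length 0
  offset=8 (pos 0, char 'd'): match length 3
Longest match has length 3 at offset 8.
next_char = character at position 8 + 3 = 11 -> 'd'

Best match: offset=8, length=3 (matching 'dfe' starting at position 0)
LZ77 triple: (8, 3, 'd')


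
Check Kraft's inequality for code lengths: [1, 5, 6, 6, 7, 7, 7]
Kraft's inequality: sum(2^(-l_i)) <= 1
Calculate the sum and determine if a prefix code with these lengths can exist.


Sum = 2^(-1) + 2^(-5) + 2^(-6) + 2^(-6) + 2^(-7) + 2^(-7) + 2^(-7)
    = 0.5 + 0.03125 + 0.015625 + 0.015625 + 0.0078125 + 0.0078125 + 0.0078125
    = 75/128 = 0.5859375
Since 0.5859375 <= 1, Kraft's inequality IS satisfied.
A prefix code with these lengths CAN exist.

Kraft sum = 0.5859375. Satisfied.


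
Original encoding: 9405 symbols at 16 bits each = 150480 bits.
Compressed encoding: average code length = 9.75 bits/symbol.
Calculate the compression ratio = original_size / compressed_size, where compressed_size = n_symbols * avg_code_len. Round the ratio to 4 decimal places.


original_size = n_symbols * orig_bits = 9405 * 16 = 150480 bits
compressed_size = n_symbols * avg_code_len = 9405 * 9.75 = 91698.75 bits
ratio = original_size / compressed_size = 150480 / 91698.75 = 1.641

Compression ratio = 1.641


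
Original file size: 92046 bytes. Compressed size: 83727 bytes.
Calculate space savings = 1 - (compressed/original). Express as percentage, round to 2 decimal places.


ratio = compressed/original = 83727/92046 = 0.909621
savings = 1 - ratio = 1 - 0.909621 = 0.090379
as a percentage: 0.090379 * 100 = 9.04%

Space savings = 1 - 83727/92046 = 9.04%


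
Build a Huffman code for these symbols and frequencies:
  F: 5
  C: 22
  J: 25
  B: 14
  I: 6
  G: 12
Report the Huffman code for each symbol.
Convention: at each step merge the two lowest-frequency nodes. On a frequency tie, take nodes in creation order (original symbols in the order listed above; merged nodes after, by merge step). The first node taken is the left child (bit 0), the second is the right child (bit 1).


Huffman tree construction:
Step 1: Merge F(5) + I(6) = 11
Step 2: Merge (F+I)(11) + G(12) = 23
Step 3: Merge B(14) + C(22) = 36
Step 4: Merge ((F+I)+G)(23) + J(25) = 48
Step 5: Merge (B+C)(36) + (((F+I)+G)+J)(48) = 84
Read each symbol's code off the tree from the root (left child = 0, right child = 1).

Codes:
  F: 1000 (length 4)
  C: 01 (length 2)
  J: 11 (length 2)
  B: 00 (length 2)
  I: 1001 (length 4)
  G: 101 (length 3)
Average code length: 202/84 = 2.4048 bits/symbol


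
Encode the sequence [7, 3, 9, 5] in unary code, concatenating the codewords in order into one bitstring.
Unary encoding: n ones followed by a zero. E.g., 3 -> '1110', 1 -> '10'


Encode each number as n ones followed by a terminating 0:
  7 -> 11111110 (8 bits)
  3 -> 1110 (4 bits)
  9 -> 1111111110 (10 bits)
  5 -> 111110 (6 bits)
Total length = 8 + 4 + 10 + 6 = 28 bits.

Unary([7, 3, 9, 5]) = 1111111011101111111110111110 (28 bits)


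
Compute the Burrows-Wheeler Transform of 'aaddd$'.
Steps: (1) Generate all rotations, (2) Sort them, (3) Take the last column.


Rotations (sorted):
  0: $aaddd -> last char: d
  1: aaddd$ -> last char: $
  2: addd$a -> last char: a
  3: d$aadd -> last char: d
  4: dd$aad -> last char: d
  5: ddd$aa -> last char: a


BWT = d$adda


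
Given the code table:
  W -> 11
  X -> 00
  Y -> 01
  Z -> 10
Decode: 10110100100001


Decoding:
10 -> Z
11 -> W
01 -> Y
00 -> X
10 -> Z
00 -> X
01 -> Y


Result: ZWYXZXY


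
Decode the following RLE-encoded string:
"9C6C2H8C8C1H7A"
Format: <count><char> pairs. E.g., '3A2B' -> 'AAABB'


Expanding each <count><char> pair:
  9C -> 'CCCCCCCCC'
  6C -> 'CCCCCC'
  2H -> 'HH'
  8C -> 'CCCCCCCC'
  8C -> 'CCCCCCCC'
  1H -> 'H'
  7A -> 'AAAAAAA'

Decoded = CCCCCCCCCCCCCCCHHCCCCCCCCCCCCCCCCHAAAAAAA


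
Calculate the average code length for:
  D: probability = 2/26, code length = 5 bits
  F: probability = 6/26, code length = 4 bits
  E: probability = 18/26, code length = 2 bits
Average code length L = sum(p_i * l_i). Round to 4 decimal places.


Weighted contributions p_i * l_i:
  D: (2/26) * 5 = 10/26
  F: (6/26) * 4 = 24/26
  E: (18/26) * 2 = 36/26
Sum = (10 + 24 + 36)/26 = 70/26

L = 70/26 = 2.6923 bits/symbol


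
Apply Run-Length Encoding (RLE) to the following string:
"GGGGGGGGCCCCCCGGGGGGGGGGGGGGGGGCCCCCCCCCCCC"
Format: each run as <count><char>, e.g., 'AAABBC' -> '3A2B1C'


Scanning runs left to right:
  i=0: run of 'G' x 8 -> '8G'
  i=8: run of 'C' x 6 -> '6C'
  i=14: run of 'G' x 17 -> '17G'
  i=31: run of 'C' x 12 -> '12C'

RLE = 8G6C17G12C


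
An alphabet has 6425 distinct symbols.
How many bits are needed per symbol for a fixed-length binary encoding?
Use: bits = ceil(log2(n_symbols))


log2(6425) = 12.6495
Bracket: 2^12 = 4096 < 6425 <= 2^13 = 8192
So ceil(log2(6425)) = 13

bits = ceil(log2(6425)) = ceil(12.6495) = 13 bits


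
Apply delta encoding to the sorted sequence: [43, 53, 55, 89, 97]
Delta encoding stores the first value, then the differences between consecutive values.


First value: 43
Deltas:
  53 - 43 = 10
  55 - 53 = 2
  89 - 55 = 34
  97 - 89 = 8


Delta encoded: [43, 10, 2, 34, 8]


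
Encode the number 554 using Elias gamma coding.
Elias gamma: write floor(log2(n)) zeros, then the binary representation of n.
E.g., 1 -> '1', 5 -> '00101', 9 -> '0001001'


num_bits = floor(log2(554)) + 1 = 10
leading_zeros = num_bits - 1 = 9
binary(554) = 1000101010

Elias gamma(554) = '000000000' + '1000101010' = 0000000001000101010 (19 bits)


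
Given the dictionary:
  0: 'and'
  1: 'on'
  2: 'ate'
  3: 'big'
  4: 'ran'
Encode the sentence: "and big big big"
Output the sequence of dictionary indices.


Look up each word in the dictionary:
  'and' -> 0
  'big' -> 3
  'big' -> 3
  'big' -> 3

Encoded: [0, 3, 3, 3]


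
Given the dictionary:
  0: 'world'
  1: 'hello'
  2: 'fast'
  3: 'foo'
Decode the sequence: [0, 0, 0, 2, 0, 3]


Look up each index in the dictionary:
  0 -> 'world'
  0 -> 'world'
  0 -> 'world'
  2 -> 'fast'
  0 -> 'world'
  3 -> 'foo'

Decoded: "world world world fast world foo"


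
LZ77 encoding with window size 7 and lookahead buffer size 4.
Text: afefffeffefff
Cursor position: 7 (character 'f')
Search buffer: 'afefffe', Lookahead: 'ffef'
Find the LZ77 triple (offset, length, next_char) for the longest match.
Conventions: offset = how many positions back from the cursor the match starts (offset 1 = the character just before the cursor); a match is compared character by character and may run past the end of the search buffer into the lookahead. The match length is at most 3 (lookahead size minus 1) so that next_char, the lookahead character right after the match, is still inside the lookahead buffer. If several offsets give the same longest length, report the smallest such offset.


Try each offset into the search buffer:
  offset=1 (pos 6, char 'e'): match length 0
  offset=2 (pos 5, char 'f'): match length 1
  offset=3 (pos 4, char 'f'): match length 3
  offset=4 (pos 3, char 'f'): match length 2
  offset=5 (pos 2, char 'e'): match length 0
  offset=6 (pos 1, char 'f'): match length 1
  offset=7 (pos 0, char 'a'): match length 0
Longest match has length 3 at offset 3.
next_char = character at position 7 + 3 = 10 -> 'f'

Best match: offset=3, length=3 (matching 'ffe' starting at position 4)
LZ77 triple: (3, 3, 'f')


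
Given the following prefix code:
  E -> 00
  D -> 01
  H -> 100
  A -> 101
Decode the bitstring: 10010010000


Decoding step by step:
Bits 100 -> H
Bits 100 -> H
Bits 100 -> H
Bits 00 -> E


Decoded message: HHHE


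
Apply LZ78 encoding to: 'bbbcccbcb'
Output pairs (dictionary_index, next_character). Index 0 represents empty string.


LZ78 encoding steps:
Dictionary: {0: ''}
Step 1: w='' (idx 0), next='b' -> output (0, 'b'), add 'b' as idx 1
Step 2: w='b' (idx 1), next='b' -> output (1, 'b'), add 'bb' as idx 2
Step 3: w='' (idx 0), next='c' -> output (0, 'c'), add 'c' as idx 3
Step 4: w='c' (idx 3), next='c' -> output (3, 'c'), add 'cc' as idx 4
Step 5: w='b' (idx 1), next='c' -> output (1, 'c'), add 'bc' as idx 5
Step 6: w='b' (idx 1), end of input -> output (1, '')


Encoded: [(0, 'b'), (1, 'b'), (0, 'c'), (3, 'c'), (1, 'c'), (1, '')]


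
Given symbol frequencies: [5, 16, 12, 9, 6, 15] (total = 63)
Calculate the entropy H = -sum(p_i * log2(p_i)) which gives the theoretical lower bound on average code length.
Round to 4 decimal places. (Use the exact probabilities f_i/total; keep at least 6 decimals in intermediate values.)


Per-symbol terms -p_i * log2(p_i) with p_i = f_i/63:
  p = 5/63 = 0.079365: log2(p) = -3.655352, -p*log2(p) = 0.290107
  p = 16/63 = 0.253968: log2(p) = -1.977280, -p*log2(p) = 0.502166
  p = 12/63 = 0.190476: log2(p) = -2.392317, -p*log2(p) = 0.455680
  p = 9/63 = 0.142857: log2(p) = -2.807355, -p*log2(p) = 0.401051
  p = 6/63 = 0.095238: log2(p) = -3.392317, -p*log2(p) = 0.323078
  p = 15/63 = 0.238095: log2(p) = -2.070389, -p*log2(p) = 0.492950
H = 0.290107 + 0.502166 + 0.455680 + 0.401051 + 0.323078 + 0.492950 = 2.465032

H = 2.465 bits/symbol


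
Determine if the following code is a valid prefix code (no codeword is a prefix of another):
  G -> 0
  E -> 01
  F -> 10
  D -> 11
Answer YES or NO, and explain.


Checking each pair (does one codeword prefix another?):
  G='0' vs E='01': prefix -- VIOLATION

NO -- this is NOT a valid prefix code. G (0) is a prefix of E (01).


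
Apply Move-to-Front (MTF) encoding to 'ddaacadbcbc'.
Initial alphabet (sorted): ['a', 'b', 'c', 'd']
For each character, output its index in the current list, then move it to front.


MTF encoding:
'd': index 3 in ['a', 'b', 'c', 'd'] -> ['d', 'a', 'b', 'c']
'd': index 0 in ['d', 'a', 'b', 'c'] -> ['d', 'a', 'b', 'c']
'a': index 1 in ['d', 'a', 'b', 'c'] -> ['a', 'd', 'b', 'c']
'a': index 0 in ['a', 'd', 'b', 'c'] -> ['a', 'd', 'b', 'c']
'c': index 3 in ['a', 'd', 'b', 'c'] -> ['c', 'a', 'd', 'b']
'a': index 1 in ['c', 'a', 'd', 'b'] -> ['a', 'c', 'd', 'b']
'd': index 2 in ['a', 'c', 'd', 'b'] -> ['d', 'a', 'c', 'b']
'b': index 3 in ['d', 'a', 'c', 'b'] -> ['b', 'd', 'a', 'c']
'c': index 3 in ['b', 'd', 'a', 'c'] -> ['c', 'b', 'd', 'a']
'b': index 1 in ['c', 'b', 'd', 'a'] -> ['b', 'c', 'd', 'a']
'c': index 1 in ['b', 'c', 'd', 'a'] -> ['c', 'b', 'd', 'a']


Output: [3, 0, 1, 0, 3, 1, 2, 3, 3, 1, 1]


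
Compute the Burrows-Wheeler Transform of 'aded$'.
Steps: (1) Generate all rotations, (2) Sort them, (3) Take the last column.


Rotations (sorted):
  0: $aded -> last char: d
  1: aded$ -> last char: $
  2: d$ade -> last char: e
  3: ded$a -> last char: a
  4: ed$ad -> last char: d


BWT = d$ead


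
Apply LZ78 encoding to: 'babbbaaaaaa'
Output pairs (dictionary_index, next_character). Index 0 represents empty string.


LZ78 encoding steps:
Dictionary: {0: ''}
Step 1: w='' (idx 0), next='b' -> output (0, 'b'), add 'b' as idx 1
Step 2: w='' (idx 0), next='a' -> output (0, 'a'), add 'a' as idx 2
Step 3: w='b' (idx 1), next='b' -> output (1, 'b'), add 'bb' as idx 3
Step 4: w='b' (idx 1), next='a' -> output (1, 'a'), add 'ba' as idx 4
Step 5: w='a' (idx 2), next='a' -> output (2, 'a'), add 'aa' as idx 5
Step 6: w='aa' (idx 5), next='a' -> output (5, 'a'), add 'aaa' as idx 6


Encoded: [(0, 'b'), (0, 'a'), (1, 'b'), (1, 'a'), (2, 'a'), (5, 'a')]


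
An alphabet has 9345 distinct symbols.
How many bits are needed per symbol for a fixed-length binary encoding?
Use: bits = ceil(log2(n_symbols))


log2(9345) = 13.19
Bracket: 2^13 = 8192 < 9345 <= 2^14 = 16384
So ceil(log2(9345)) = 14

bits = ceil(log2(9345)) = ceil(13.19) = 14 bits


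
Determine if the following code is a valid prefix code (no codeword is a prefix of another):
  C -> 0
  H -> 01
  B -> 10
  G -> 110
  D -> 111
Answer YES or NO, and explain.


Checking each pair (does one codeword prefix another?):
  C='0' vs H='01': prefix -- VIOLATION

NO -- this is NOT a valid prefix code. C (0) is a prefix of H (01).


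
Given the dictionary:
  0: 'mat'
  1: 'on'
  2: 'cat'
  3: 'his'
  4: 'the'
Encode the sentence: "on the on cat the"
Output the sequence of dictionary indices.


Look up each word in the dictionary:
  'on' -> 1
  'the' -> 4
  'on' -> 1
  'cat' -> 2
  'the' -> 4

Encoded: [1, 4, 1, 2, 4]


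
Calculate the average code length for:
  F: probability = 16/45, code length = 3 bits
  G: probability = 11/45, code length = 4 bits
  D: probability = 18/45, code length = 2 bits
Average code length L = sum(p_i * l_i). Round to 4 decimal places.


Weighted contributions p_i * l_i:
  F: (16/45) * 3 = 48/45
  G: (11/45) * 4 = 44/45
  D: (18/45) * 2 = 36/45
Sum = (48 + 44 + 36)/45 = 128/45

L = 128/45 = 2.8444 bits/symbol


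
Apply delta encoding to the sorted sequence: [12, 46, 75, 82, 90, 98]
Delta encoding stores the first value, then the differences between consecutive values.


First value: 12
Deltas:
  46 - 12 = 34
  75 - 46 = 29
  82 - 75 = 7
  90 - 82 = 8
  98 - 90 = 8


Delta encoded: [12, 34, 29, 7, 8, 8]


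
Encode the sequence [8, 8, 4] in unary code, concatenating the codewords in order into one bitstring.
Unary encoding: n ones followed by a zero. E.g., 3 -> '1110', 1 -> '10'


Encode each number as n ones followed by a terminating 0:
  8 -> 111111110 (9 bits)
  8 -> 111111110 (9 bits)
  4 -> 11110 (5 bits)
Total length = 9 + 9 + 5 = 23 bits.

Unary([8, 8, 4]) = 11111111011111111011110 (23 bits)


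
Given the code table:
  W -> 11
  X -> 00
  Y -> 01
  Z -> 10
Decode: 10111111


Decoding:
10 -> Z
11 -> W
11 -> W
11 -> W


Result: ZWWW


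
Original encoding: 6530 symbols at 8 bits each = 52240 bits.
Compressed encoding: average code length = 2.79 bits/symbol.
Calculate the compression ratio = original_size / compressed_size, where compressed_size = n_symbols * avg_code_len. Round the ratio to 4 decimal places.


original_size = n_symbols * orig_bits = 6530 * 8 = 52240 bits
compressed_size = n_symbols * avg_code_len = 6530 * 2.79 = 18218.7 bits
ratio = original_size / compressed_size = 52240 / 18218.7 = 2.8674

Compression ratio = 2.8674


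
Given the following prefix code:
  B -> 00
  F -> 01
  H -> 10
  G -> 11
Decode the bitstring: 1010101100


Decoding step by step:
Bits 10 -> H
Bits 10 -> H
Bits 10 -> H
Bits 11 -> G
Bits 00 -> B


Decoded message: HHHGB


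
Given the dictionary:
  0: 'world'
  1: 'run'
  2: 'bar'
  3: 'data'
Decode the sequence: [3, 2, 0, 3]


Look up each index in the dictionary:
  3 -> 'data'
  2 -> 'bar'
  0 -> 'world'
  3 -> 'data'

Decoded: "data bar world data"


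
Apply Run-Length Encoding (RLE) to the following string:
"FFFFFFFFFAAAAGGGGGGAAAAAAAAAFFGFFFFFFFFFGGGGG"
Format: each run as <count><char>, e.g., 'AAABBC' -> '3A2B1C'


Scanning runs left to right:
  i=0: run of 'F' x 9 -> '9F'
  i=9: run of 'A' x 4 -> '4A'
  i=13: run of 'G' x 6 -> '6G'
  i=19: run of 'A' x 9 -> '9A'
  i=28: run of 'F' x 2 -> '2F'
  i=30: run of 'G' x 1 -> '1G'
  i=31: run of 'F' x 9 -> '9F'
  i=40: run of 'G' x 5 -> '5G'

RLE = 9F4A6G9A2F1G9F5G


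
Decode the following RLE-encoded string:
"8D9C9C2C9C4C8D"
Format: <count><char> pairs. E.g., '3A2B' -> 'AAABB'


Expanding each <count><char> pair:
  8D -> 'DDDDDDDD'
  9C -> 'CCCCCCCCC'
  9C -> 'CCCCCCCCC'
  2C -> 'CC'
  9C -> 'CCCCCCCCC'
  4C -> 'CCCC'
  8D -> 'DDDDDDDD'

Decoded = DDDDDDDDCCCCCCCCCCCCCCCCCCCCCCCCCCCCCCCCCDDDDDDDD


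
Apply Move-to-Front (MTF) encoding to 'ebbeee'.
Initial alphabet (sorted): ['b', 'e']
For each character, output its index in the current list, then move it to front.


MTF encoding:
'e': index 1 in ['b', 'e'] -> ['e', 'b']
'b': index 1 in ['e', 'b'] -> ['b', 'e']
'b': index 0 in ['b', 'e'] -> ['b', 'e']
'e': index 1 in ['b', 'e'] -> ['e', 'b']
'e': index 0 in ['e', 'b'] -> ['e', 'b']
'e': index 0 in ['e', 'b'] -> ['e', 'b']


Output: [1, 1, 0, 1, 0, 0]


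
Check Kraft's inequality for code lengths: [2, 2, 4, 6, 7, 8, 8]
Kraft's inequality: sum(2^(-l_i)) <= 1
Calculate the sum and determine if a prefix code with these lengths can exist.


Sum = 2^(-2) + 2^(-2) + 2^(-4) + 2^(-6) + 2^(-7) + 2^(-8) + 2^(-8)
    = 0.25 + 0.25 + 0.0625 + 0.015625 + 0.0078125 + 0.00390625 + 0.00390625
    = 152/256 = 0.59375
Since 0.59375 <= 1, Kraft's inequality IS satisfied.
A prefix code with these lengths CAN exist.

Kraft sum = 0.59375. Satisfied.


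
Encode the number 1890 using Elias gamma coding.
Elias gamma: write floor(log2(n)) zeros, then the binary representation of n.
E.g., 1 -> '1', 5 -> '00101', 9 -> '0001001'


num_bits = floor(log2(1890)) + 1 = 11
leading_zeros = num_bits - 1 = 10
binary(1890) = 11101100010

Elias gamma(1890) = '0000000000' + '11101100010' = 000000000011101100010 (21 bits)


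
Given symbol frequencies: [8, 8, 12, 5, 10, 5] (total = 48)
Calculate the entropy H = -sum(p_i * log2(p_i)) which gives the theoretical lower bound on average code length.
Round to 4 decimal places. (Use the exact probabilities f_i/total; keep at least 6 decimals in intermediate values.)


Per-symbol terms -p_i * log2(p_i) with p_i = f_i/48:
  p = 8/48 = 0.166667: log2(p) = -2.584963, -p*log2(p) = 0.430827
  p = 8/48 = 0.166667: log2(p) = -2.584963, -p*log2(p) = 0.430827
  p = 12/48 = 0.250000: log2(p) = -2.000000, -p*log2(p) = 0.500000
  p = 5/48 = 0.104167: log2(p) = -3.263034, -p*log2(p) = 0.339899
  p = 10/48 = 0.208333: log2(p) = -2.263034, -p*log2(p) = 0.471466
  p = 5/48 = 0.104167: log2(p) = -3.263034, -p*log2(p) = 0.339899
H = 0.430827 + 0.430827 + 0.500000 + 0.339899 + 0.471466 + 0.339899 = 2.512918

H = 2.5129 bits/symbol


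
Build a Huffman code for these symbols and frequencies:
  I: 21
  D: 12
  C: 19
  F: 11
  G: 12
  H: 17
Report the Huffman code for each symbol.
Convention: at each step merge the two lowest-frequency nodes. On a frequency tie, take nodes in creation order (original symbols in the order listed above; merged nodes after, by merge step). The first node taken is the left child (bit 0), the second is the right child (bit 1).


Huffman tree construction:
Step 1: Merge F(11) + D(12) = 23
Step 2: Merge G(12) + H(17) = 29
Step 3: Merge C(19) + I(21) = 40
Step 4: Merge (F+D)(23) + (G+H)(29) = 52
Step 5: Merge (C+I)(40) + ((F+D)+(G+H))(52) = 92
Read each symbol's code off the tree from the root (left child = 0, right child = 1).

Codes:
  I: 01 (length 2)
  D: 101 (length 3)
  C: 00 (length 2)
  F: 100 (length 3)
  G: 110 (length 3)
  H: 111 (length 3)
Average code length: 236/92 = 2.5652 bits/symbol


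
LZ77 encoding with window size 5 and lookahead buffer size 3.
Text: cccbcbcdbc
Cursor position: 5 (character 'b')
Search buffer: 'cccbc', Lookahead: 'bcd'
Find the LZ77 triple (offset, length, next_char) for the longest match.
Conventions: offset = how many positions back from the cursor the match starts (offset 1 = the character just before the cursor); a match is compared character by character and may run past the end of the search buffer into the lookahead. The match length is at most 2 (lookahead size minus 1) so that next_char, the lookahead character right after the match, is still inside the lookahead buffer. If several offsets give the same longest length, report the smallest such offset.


Try each offset into the search buffer:
  offset=1 (pos 4, char 'c'): match length 0
  offset=2 (pos 3, char 'b'): match length 2
  offset=3 (pos 2, char 'c'): match length 0
  offset=4 (pos 1, char 'c'): match length 0
  offset=5 (pos 0, char 'c'): match length 0
Longest match has length 2 at offset 2.
next_char = character at position 5 + 2 = 7 -> 'd'

Best match: offset=2, length=2 (matching 'bc' starting at position 3)
LZ77 triple: (2, 2, 'd')


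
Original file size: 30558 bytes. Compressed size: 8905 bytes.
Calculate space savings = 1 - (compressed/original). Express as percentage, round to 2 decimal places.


ratio = compressed/original = 8905/30558 = 0.291413
savings = 1 - ratio = 1 - 0.291413 = 0.708587
as a percentage: 0.708587 * 100 = 70.86%

Space savings = 1 - 8905/30558 = 70.86%


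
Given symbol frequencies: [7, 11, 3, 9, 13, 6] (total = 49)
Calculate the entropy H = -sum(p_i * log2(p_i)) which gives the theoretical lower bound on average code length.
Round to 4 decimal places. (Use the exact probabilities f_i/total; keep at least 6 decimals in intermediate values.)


Per-symbol terms -p_i * log2(p_i) with p_i = f_i/49:
  p = 7/49 = 0.142857: log2(p) = -2.807355, -p*log2(p) = 0.401051
  p = 11/49 = 0.224490: log2(p) = -2.155278, -p*log2(p) = 0.483838
  p = 3/49 = 0.061224: log2(p) = -4.029747, -p*log2(p) = 0.246719
  p = 9/49 = 0.183673: log2(p) = -2.444785, -p*log2(p) = 0.449042
  p = 13/49 = 0.265306: log2(p) = -1.914270, -p*log2(p) = 0.507868
  p = 6/49 = 0.122449: log2(p) = -3.029747, -p*log2(p) = 0.370989
H = 0.401051 + 0.483838 + 0.246719 + 0.449042 + 0.507868 + 0.370989 = 2.459507

H = 2.4595 bits/symbol


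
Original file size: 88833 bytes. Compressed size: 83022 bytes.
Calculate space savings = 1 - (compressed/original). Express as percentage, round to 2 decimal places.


ratio = compressed/original = 83022/88833 = 0.934585
savings = 1 - ratio = 1 - 0.934585 = 0.065415
as a percentage: 0.065415 * 100 = 6.54%

Space savings = 1 - 83022/88833 = 6.54%
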